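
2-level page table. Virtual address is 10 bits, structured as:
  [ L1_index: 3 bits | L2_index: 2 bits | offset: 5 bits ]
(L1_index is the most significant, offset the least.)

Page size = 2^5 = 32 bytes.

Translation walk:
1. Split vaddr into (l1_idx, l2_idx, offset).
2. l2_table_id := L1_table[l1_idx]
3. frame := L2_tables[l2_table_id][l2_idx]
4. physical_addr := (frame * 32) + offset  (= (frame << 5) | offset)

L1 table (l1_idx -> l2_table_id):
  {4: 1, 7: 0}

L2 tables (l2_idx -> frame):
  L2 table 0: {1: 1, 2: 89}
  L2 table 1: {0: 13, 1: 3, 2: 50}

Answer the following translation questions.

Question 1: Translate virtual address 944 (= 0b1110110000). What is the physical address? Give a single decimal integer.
vaddr = 944 = 0b1110110000
Split: l1_idx=7, l2_idx=1, offset=16
L1[7] = 0
L2[0][1] = 1
paddr = 1 * 32 + 16 = 48

Answer: 48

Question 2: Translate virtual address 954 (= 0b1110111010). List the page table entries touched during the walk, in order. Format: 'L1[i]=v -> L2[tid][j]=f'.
vaddr = 954 = 0b1110111010
Split: l1_idx=7, l2_idx=1, offset=26

Answer: L1[7]=0 -> L2[0][1]=1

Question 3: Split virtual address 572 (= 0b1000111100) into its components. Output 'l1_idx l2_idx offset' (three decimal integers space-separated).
Answer: 4 1 28

Derivation:
vaddr = 572 = 0b1000111100
  top 3 bits -> l1_idx = 4
  next 2 bits -> l2_idx = 1
  bottom 5 bits -> offset = 28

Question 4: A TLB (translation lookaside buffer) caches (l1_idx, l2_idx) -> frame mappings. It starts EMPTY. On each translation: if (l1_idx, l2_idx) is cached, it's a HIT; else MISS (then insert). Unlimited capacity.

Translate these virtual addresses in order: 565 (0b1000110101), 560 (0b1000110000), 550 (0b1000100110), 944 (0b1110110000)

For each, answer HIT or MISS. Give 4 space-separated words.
vaddr=565: (4,1) not in TLB -> MISS, insert
vaddr=560: (4,1) in TLB -> HIT
vaddr=550: (4,1) in TLB -> HIT
vaddr=944: (7,1) not in TLB -> MISS, insert

Answer: MISS HIT HIT MISS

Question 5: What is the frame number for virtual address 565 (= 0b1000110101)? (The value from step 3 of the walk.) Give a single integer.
Answer: 3

Derivation:
vaddr = 565: l1_idx=4, l2_idx=1
L1[4] = 1; L2[1][1] = 3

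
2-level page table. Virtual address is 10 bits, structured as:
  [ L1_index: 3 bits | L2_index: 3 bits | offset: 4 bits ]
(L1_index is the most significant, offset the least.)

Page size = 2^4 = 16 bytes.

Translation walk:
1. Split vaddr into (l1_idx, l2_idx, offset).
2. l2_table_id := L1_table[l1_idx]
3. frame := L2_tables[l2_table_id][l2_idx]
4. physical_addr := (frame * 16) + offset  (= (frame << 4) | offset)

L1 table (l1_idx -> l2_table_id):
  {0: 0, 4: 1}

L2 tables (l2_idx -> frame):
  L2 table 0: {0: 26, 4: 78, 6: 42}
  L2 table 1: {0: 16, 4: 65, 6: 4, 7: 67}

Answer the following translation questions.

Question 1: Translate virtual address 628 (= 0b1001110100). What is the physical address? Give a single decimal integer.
Answer: 1076

Derivation:
vaddr = 628 = 0b1001110100
Split: l1_idx=4, l2_idx=7, offset=4
L1[4] = 1
L2[1][7] = 67
paddr = 67 * 16 + 4 = 1076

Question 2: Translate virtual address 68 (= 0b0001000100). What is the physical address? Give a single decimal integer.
Answer: 1252

Derivation:
vaddr = 68 = 0b0001000100
Split: l1_idx=0, l2_idx=4, offset=4
L1[0] = 0
L2[0][4] = 78
paddr = 78 * 16 + 4 = 1252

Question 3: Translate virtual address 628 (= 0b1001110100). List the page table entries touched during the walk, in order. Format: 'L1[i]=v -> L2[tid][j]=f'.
Answer: L1[4]=1 -> L2[1][7]=67

Derivation:
vaddr = 628 = 0b1001110100
Split: l1_idx=4, l2_idx=7, offset=4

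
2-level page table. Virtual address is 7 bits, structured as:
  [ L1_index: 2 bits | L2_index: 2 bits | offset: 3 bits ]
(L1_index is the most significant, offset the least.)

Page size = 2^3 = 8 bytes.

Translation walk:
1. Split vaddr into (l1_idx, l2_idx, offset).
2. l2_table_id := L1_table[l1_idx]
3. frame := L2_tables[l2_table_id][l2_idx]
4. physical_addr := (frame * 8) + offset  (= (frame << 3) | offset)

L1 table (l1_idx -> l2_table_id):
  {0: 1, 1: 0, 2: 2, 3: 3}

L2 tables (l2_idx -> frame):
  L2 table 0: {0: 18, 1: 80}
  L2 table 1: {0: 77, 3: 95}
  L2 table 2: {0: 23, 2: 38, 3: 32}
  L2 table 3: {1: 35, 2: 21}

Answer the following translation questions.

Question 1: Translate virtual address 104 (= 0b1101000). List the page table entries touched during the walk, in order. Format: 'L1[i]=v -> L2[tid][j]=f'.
vaddr = 104 = 0b1101000
Split: l1_idx=3, l2_idx=1, offset=0

Answer: L1[3]=3 -> L2[3][1]=35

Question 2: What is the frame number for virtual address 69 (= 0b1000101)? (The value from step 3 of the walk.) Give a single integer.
vaddr = 69: l1_idx=2, l2_idx=0
L1[2] = 2; L2[2][0] = 23

Answer: 23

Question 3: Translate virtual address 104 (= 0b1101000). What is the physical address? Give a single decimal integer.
vaddr = 104 = 0b1101000
Split: l1_idx=3, l2_idx=1, offset=0
L1[3] = 3
L2[3][1] = 35
paddr = 35 * 8 + 0 = 280

Answer: 280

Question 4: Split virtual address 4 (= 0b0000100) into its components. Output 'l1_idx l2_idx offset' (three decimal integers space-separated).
Answer: 0 0 4

Derivation:
vaddr = 4 = 0b0000100
  top 2 bits -> l1_idx = 0
  next 2 bits -> l2_idx = 0
  bottom 3 bits -> offset = 4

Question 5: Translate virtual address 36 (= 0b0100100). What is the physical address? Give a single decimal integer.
vaddr = 36 = 0b0100100
Split: l1_idx=1, l2_idx=0, offset=4
L1[1] = 0
L2[0][0] = 18
paddr = 18 * 8 + 4 = 148

Answer: 148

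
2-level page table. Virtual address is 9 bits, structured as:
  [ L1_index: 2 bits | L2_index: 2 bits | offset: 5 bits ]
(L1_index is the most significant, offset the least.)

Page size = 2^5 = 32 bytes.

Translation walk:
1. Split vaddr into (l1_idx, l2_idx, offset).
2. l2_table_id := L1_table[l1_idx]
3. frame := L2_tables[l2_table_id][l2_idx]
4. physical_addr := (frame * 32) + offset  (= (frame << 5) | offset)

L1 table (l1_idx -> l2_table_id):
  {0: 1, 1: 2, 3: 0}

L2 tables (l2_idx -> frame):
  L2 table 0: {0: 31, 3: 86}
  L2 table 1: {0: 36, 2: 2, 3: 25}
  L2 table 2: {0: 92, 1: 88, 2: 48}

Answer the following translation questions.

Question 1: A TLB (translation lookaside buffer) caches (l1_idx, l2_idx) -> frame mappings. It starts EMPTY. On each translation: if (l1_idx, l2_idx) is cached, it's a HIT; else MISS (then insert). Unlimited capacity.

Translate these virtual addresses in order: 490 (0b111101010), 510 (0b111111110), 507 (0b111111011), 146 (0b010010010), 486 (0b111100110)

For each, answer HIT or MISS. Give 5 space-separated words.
vaddr=490: (3,3) not in TLB -> MISS, insert
vaddr=510: (3,3) in TLB -> HIT
vaddr=507: (3,3) in TLB -> HIT
vaddr=146: (1,0) not in TLB -> MISS, insert
vaddr=486: (3,3) in TLB -> HIT

Answer: MISS HIT HIT MISS HIT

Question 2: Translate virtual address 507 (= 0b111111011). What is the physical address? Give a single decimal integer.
vaddr = 507 = 0b111111011
Split: l1_idx=3, l2_idx=3, offset=27
L1[3] = 0
L2[0][3] = 86
paddr = 86 * 32 + 27 = 2779

Answer: 2779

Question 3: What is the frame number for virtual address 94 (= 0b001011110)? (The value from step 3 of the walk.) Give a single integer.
vaddr = 94: l1_idx=0, l2_idx=2
L1[0] = 1; L2[1][2] = 2

Answer: 2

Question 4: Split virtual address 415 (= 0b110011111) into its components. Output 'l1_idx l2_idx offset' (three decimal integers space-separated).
vaddr = 415 = 0b110011111
  top 2 bits -> l1_idx = 3
  next 2 bits -> l2_idx = 0
  bottom 5 bits -> offset = 31

Answer: 3 0 31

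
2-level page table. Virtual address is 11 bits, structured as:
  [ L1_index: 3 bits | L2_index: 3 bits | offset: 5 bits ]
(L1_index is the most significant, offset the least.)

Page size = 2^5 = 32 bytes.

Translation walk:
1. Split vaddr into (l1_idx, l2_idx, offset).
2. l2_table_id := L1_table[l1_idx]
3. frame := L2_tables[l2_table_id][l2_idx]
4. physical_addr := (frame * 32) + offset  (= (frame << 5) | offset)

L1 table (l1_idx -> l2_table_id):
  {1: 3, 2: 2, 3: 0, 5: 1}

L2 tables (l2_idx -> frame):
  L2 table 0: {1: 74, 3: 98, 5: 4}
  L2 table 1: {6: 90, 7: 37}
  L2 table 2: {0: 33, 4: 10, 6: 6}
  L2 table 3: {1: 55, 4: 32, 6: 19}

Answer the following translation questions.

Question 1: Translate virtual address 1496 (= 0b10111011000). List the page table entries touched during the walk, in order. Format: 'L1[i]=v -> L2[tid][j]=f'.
Answer: L1[5]=1 -> L2[1][6]=90

Derivation:
vaddr = 1496 = 0b10111011000
Split: l1_idx=5, l2_idx=6, offset=24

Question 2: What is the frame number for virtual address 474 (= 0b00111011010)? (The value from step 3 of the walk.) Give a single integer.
Answer: 19

Derivation:
vaddr = 474: l1_idx=1, l2_idx=6
L1[1] = 3; L2[3][6] = 19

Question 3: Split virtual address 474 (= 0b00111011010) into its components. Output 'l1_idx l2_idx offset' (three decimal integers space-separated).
Answer: 1 6 26

Derivation:
vaddr = 474 = 0b00111011010
  top 3 bits -> l1_idx = 1
  next 3 bits -> l2_idx = 6
  bottom 5 bits -> offset = 26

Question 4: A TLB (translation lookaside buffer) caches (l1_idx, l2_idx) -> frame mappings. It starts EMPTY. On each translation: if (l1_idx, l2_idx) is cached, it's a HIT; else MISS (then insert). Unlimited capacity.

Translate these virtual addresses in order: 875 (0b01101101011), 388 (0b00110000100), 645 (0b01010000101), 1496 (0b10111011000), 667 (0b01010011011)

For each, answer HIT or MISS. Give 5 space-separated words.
vaddr=875: (3,3) not in TLB -> MISS, insert
vaddr=388: (1,4) not in TLB -> MISS, insert
vaddr=645: (2,4) not in TLB -> MISS, insert
vaddr=1496: (5,6) not in TLB -> MISS, insert
vaddr=667: (2,4) in TLB -> HIT

Answer: MISS MISS MISS MISS HIT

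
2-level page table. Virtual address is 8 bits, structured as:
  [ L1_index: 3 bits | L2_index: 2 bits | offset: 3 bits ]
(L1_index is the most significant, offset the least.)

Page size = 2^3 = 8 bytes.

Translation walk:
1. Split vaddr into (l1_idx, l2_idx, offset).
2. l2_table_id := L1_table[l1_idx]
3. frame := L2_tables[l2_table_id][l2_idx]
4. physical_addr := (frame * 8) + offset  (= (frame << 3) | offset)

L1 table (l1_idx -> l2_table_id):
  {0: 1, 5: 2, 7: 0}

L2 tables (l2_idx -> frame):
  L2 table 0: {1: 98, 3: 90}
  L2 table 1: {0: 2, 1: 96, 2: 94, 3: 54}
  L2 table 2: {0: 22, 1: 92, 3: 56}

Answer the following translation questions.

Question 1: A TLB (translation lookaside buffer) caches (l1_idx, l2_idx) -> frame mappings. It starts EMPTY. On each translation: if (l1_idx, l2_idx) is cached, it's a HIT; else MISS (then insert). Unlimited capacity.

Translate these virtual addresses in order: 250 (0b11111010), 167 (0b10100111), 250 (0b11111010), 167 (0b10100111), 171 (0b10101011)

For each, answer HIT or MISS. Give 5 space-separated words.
vaddr=250: (7,3) not in TLB -> MISS, insert
vaddr=167: (5,0) not in TLB -> MISS, insert
vaddr=250: (7,3) in TLB -> HIT
vaddr=167: (5,0) in TLB -> HIT
vaddr=171: (5,1) not in TLB -> MISS, insert

Answer: MISS MISS HIT HIT MISS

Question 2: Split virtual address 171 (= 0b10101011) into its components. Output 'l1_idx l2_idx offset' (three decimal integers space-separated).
vaddr = 171 = 0b10101011
  top 3 bits -> l1_idx = 5
  next 2 bits -> l2_idx = 1
  bottom 3 bits -> offset = 3

Answer: 5 1 3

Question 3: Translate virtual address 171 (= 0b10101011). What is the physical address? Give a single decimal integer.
Answer: 739

Derivation:
vaddr = 171 = 0b10101011
Split: l1_idx=5, l2_idx=1, offset=3
L1[5] = 2
L2[2][1] = 92
paddr = 92 * 8 + 3 = 739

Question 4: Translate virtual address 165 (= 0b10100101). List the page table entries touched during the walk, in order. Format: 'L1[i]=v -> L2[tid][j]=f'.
Answer: L1[5]=2 -> L2[2][0]=22

Derivation:
vaddr = 165 = 0b10100101
Split: l1_idx=5, l2_idx=0, offset=5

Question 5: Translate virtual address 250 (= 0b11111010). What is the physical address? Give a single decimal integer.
vaddr = 250 = 0b11111010
Split: l1_idx=7, l2_idx=3, offset=2
L1[7] = 0
L2[0][3] = 90
paddr = 90 * 8 + 2 = 722

Answer: 722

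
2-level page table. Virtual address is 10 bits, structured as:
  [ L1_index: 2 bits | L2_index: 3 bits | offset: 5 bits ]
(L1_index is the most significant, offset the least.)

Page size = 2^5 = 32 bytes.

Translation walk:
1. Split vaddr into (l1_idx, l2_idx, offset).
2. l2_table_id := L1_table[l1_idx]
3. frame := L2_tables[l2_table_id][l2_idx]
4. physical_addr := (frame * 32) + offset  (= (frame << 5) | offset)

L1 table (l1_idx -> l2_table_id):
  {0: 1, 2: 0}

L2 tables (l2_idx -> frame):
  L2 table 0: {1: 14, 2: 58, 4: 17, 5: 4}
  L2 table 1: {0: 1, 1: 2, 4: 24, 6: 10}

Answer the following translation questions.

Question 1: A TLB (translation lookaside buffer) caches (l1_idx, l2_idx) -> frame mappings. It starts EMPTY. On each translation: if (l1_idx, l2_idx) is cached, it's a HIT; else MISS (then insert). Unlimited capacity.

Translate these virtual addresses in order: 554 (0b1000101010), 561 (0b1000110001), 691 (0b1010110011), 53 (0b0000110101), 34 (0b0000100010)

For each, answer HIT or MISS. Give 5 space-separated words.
Answer: MISS HIT MISS MISS HIT

Derivation:
vaddr=554: (2,1) not in TLB -> MISS, insert
vaddr=561: (2,1) in TLB -> HIT
vaddr=691: (2,5) not in TLB -> MISS, insert
vaddr=53: (0,1) not in TLB -> MISS, insert
vaddr=34: (0,1) in TLB -> HIT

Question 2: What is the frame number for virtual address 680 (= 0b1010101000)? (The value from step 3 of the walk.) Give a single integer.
vaddr = 680: l1_idx=2, l2_idx=5
L1[2] = 0; L2[0][5] = 4

Answer: 4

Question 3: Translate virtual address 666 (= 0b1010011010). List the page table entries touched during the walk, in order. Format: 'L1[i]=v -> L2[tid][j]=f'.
Answer: L1[2]=0 -> L2[0][4]=17

Derivation:
vaddr = 666 = 0b1010011010
Split: l1_idx=2, l2_idx=4, offset=26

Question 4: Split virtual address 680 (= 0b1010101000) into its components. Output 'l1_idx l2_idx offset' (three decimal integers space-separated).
vaddr = 680 = 0b1010101000
  top 2 bits -> l1_idx = 2
  next 3 bits -> l2_idx = 5
  bottom 5 bits -> offset = 8

Answer: 2 5 8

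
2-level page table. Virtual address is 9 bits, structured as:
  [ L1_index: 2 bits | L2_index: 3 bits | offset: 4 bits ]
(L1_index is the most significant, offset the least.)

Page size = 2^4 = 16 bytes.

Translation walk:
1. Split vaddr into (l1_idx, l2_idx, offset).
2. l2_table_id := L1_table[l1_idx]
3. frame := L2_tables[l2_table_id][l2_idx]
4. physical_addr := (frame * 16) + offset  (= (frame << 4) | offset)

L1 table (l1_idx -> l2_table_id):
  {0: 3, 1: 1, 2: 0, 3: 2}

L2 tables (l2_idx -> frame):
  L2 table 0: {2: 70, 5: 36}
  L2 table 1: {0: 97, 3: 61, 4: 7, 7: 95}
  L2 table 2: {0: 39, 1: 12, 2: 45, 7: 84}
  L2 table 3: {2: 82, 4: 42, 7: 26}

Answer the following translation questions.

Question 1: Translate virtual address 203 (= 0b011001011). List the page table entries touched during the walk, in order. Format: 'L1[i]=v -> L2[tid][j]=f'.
vaddr = 203 = 0b011001011
Split: l1_idx=1, l2_idx=4, offset=11

Answer: L1[1]=1 -> L2[1][4]=7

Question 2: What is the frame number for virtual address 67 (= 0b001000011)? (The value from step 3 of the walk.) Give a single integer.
Answer: 42

Derivation:
vaddr = 67: l1_idx=0, l2_idx=4
L1[0] = 3; L2[3][4] = 42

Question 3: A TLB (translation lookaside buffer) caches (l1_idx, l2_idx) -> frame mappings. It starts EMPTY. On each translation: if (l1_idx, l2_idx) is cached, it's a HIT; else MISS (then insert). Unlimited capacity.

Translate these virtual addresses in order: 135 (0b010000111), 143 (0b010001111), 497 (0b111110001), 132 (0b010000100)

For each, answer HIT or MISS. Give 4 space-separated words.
Answer: MISS HIT MISS HIT

Derivation:
vaddr=135: (1,0) not in TLB -> MISS, insert
vaddr=143: (1,0) in TLB -> HIT
vaddr=497: (3,7) not in TLB -> MISS, insert
vaddr=132: (1,0) in TLB -> HIT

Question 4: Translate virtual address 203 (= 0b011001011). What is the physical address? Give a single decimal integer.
Answer: 123

Derivation:
vaddr = 203 = 0b011001011
Split: l1_idx=1, l2_idx=4, offset=11
L1[1] = 1
L2[1][4] = 7
paddr = 7 * 16 + 11 = 123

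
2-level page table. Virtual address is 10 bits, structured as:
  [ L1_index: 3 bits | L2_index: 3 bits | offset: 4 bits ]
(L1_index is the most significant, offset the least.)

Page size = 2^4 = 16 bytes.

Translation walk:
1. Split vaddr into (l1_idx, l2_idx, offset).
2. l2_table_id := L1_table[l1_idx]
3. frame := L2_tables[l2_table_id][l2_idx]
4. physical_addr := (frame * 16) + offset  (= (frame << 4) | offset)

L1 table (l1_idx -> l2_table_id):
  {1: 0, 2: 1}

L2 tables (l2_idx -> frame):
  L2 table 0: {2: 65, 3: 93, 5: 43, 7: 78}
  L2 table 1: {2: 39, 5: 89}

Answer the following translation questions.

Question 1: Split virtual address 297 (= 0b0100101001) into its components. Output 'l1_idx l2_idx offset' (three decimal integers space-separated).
vaddr = 297 = 0b0100101001
  top 3 bits -> l1_idx = 2
  next 3 bits -> l2_idx = 2
  bottom 4 bits -> offset = 9

Answer: 2 2 9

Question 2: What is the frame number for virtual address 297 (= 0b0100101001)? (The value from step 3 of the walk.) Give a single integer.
Answer: 39

Derivation:
vaddr = 297: l1_idx=2, l2_idx=2
L1[2] = 1; L2[1][2] = 39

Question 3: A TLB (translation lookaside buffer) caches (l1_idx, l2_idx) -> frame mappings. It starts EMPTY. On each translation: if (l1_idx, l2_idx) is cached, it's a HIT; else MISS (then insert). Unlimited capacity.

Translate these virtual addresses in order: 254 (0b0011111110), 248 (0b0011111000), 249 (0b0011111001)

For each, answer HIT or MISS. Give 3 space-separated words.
vaddr=254: (1,7) not in TLB -> MISS, insert
vaddr=248: (1,7) in TLB -> HIT
vaddr=249: (1,7) in TLB -> HIT

Answer: MISS HIT HIT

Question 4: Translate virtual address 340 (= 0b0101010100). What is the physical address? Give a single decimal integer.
vaddr = 340 = 0b0101010100
Split: l1_idx=2, l2_idx=5, offset=4
L1[2] = 1
L2[1][5] = 89
paddr = 89 * 16 + 4 = 1428

Answer: 1428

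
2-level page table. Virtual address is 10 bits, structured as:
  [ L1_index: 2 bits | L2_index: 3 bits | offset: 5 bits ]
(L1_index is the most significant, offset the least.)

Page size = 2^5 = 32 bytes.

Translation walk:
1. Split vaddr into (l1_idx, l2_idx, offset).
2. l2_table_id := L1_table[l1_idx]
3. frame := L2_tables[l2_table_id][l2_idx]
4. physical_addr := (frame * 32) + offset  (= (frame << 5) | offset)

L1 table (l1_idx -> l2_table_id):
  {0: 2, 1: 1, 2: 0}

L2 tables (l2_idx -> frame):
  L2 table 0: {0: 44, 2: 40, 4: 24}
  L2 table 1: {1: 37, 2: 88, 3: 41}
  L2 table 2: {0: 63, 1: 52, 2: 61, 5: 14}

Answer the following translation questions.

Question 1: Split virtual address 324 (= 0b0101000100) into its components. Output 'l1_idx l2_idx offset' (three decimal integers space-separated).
vaddr = 324 = 0b0101000100
  top 2 bits -> l1_idx = 1
  next 3 bits -> l2_idx = 2
  bottom 5 bits -> offset = 4

Answer: 1 2 4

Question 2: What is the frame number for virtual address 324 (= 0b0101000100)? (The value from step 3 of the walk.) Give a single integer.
Answer: 88

Derivation:
vaddr = 324: l1_idx=1, l2_idx=2
L1[1] = 1; L2[1][2] = 88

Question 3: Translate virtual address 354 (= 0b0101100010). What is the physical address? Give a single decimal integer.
vaddr = 354 = 0b0101100010
Split: l1_idx=1, l2_idx=3, offset=2
L1[1] = 1
L2[1][3] = 41
paddr = 41 * 32 + 2 = 1314

Answer: 1314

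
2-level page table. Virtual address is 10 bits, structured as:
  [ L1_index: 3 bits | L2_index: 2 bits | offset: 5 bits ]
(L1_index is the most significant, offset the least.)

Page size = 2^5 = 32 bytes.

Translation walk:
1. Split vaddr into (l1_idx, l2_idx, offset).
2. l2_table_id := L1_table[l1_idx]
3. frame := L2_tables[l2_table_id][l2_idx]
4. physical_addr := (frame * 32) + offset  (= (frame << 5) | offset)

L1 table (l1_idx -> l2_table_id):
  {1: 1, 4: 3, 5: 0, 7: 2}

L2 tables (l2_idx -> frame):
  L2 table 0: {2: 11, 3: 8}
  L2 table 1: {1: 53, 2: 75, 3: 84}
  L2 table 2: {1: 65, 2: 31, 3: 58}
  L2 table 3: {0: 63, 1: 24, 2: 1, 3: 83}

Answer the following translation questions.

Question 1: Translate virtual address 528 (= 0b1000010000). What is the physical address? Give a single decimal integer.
vaddr = 528 = 0b1000010000
Split: l1_idx=4, l2_idx=0, offset=16
L1[4] = 3
L2[3][0] = 63
paddr = 63 * 32 + 16 = 2032

Answer: 2032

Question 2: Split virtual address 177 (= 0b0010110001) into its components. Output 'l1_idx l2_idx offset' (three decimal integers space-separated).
Answer: 1 1 17

Derivation:
vaddr = 177 = 0b0010110001
  top 3 bits -> l1_idx = 1
  next 2 bits -> l2_idx = 1
  bottom 5 bits -> offset = 17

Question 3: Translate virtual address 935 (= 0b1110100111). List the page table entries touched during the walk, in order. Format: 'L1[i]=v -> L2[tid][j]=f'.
vaddr = 935 = 0b1110100111
Split: l1_idx=7, l2_idx=1, offset=7

Answer: L1[7]=2 -> L2[2][1]=65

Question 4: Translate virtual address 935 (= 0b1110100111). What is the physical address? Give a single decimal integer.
Answer: 2087

Derivation:
vaddr = 935 = 0b1110100111
Split: l1_idx=7, l2_idx=1, offset=7
L1[7] = 2
L2[2][1] = 65
paddr = 65 * 32 + 7 = 2087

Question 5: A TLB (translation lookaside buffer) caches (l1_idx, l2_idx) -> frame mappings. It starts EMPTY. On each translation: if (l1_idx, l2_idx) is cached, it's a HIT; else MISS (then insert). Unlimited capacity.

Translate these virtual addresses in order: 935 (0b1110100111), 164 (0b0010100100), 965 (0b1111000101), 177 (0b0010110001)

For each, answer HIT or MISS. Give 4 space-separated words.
Answer: MISS MISS MISS HIT

Derivation:
vaddr=935: (7,1) not in TLB -> MISS, insert
vaddr=164: (1,1) not in TLB -> MISS, insert
vaddr=965: (7,2) not in TLB -> MISS, insert
vaddr=177: (1,1) in TLB -> HIT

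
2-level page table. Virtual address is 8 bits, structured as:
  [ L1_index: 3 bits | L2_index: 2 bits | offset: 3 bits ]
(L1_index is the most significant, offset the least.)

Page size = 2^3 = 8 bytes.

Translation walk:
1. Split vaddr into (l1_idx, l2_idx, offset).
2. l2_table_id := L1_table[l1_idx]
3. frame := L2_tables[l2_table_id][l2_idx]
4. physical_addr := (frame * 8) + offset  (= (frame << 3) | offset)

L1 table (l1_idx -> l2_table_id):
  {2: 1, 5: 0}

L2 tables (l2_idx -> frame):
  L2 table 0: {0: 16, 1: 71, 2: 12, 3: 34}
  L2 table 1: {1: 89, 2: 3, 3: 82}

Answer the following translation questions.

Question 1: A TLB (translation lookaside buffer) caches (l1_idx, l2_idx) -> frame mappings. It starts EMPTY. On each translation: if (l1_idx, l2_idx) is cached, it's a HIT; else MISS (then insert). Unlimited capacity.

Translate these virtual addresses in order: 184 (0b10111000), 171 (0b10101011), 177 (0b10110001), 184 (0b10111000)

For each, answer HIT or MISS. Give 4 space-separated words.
vaddr=184: (5,3) not in TLB -> MISS, insert
vaddr=171: (5,1) not in TLB -> MISS, insert
vaddr=177: (5,2) not in TLB -> MISS, insert
vaddr=184: (5,3) in TLB -> HIT

Answer: MISS MISS MISS HIT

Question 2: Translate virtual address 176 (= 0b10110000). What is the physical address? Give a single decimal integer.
Answer: 96

Derivation:
vaddr = 176 = 0b10110000
Split: l1_idx=5, l2_idx=2, offset=0
L1[5] = 0
L2[0][2] = 12
paddr = 12 * 8 + 0 = 96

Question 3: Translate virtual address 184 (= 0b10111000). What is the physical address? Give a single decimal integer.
Answer: 272

Derivation:
vaddr = 184 = 0b10111000
Split: l1_idx=5, l2_idx=3, offset=0
L1[5] = 0
L2[0][3] = 34
paddr = 34 * 8 + 0 = 272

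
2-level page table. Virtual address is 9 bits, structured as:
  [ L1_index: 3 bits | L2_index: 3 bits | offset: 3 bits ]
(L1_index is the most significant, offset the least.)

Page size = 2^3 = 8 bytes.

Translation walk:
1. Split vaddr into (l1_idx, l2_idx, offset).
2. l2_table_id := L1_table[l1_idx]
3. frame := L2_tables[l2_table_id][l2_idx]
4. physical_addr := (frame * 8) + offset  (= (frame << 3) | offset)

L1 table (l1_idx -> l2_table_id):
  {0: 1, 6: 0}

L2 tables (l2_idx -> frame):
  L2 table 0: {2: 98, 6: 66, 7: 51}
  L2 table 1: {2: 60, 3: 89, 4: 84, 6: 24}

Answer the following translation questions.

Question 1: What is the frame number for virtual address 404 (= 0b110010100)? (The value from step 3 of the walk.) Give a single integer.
vaddr = 404: l1_idx=6, l2_idx=2
L1[6] = 0; L2[0][2] = 98

Answer: 98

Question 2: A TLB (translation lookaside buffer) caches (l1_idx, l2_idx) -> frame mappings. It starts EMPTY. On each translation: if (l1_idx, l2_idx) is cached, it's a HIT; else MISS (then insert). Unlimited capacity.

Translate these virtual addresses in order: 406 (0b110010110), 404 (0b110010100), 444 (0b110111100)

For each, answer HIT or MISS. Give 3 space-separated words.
Answer: MISS HIT MISS

Derivation:
vaddr=406: (6,2) not in TLB -> MISS, insert
vaddr=404: (6,2) in TLB -> HIT
vaddr=444: (6,7) not in TLB -> MISS, insert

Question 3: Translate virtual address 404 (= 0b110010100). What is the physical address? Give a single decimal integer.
Answer: 788

Derivation:
vaddr = 404 = 0b110010100
Split: l1_idx=6, l2_idx=2, offset=4
L1[6] = 0
L2[0][2] = 98
paddr = 98 * 8 + 4 = 788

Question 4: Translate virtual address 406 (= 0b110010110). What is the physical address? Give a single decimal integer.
Answer: 790

Derivation:
vaddr = 406 = 0b110010110
Split: l1_idx=6, l2_idx=2, offset=6
L1[6] = 0
L2[0][2] = 98
paddr = 98 * 8 + 6 = 790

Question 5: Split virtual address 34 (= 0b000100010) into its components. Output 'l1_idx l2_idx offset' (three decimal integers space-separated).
Answer: 0 4 2

Derivation:
vaddr = 34 = 0b000100010
  top 3 bits -> l1_idx = 0
  next 3 bits -> l2_idx = 4
  bottom 3 bits -> offset = 2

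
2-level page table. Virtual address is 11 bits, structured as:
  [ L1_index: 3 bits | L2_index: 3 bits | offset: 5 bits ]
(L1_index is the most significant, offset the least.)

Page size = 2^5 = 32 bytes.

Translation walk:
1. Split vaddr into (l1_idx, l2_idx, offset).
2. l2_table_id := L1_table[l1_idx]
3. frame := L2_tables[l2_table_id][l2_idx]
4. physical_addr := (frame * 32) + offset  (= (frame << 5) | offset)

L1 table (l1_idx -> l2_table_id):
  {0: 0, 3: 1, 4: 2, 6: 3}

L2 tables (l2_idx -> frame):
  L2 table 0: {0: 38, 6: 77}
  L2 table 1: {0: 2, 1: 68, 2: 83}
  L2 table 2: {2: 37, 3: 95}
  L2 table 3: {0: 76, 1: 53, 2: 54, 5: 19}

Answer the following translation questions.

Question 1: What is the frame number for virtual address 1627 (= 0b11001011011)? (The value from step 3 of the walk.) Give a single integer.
vaddr = 1627: l1_idx=6, l2_idx=2
L1[6] = 3; L2[3][2] = 54

Answer: 54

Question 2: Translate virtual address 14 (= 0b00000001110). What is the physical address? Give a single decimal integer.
Answer: 1230

Derivation:
vaddr = 14 = 0b00000001110
Split: l1_idx=0, l2_idx=0, offset=14
L1[0] = 0
L2[0][0] = 38
paddr = 38 * 32 + 14 = 1230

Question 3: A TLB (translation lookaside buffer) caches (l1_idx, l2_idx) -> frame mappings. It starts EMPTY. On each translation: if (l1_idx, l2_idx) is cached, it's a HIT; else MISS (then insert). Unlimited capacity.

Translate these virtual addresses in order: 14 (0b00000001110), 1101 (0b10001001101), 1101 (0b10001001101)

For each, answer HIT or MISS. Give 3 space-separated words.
vaddr=14: (0,0) not in TLB -> MISS, insert
vaddr=1101: (4,2) not in TLB -> MISS, insert
vaddr=1101: (4,2) in TLB -> HIT

Answer: MISS MISS HIT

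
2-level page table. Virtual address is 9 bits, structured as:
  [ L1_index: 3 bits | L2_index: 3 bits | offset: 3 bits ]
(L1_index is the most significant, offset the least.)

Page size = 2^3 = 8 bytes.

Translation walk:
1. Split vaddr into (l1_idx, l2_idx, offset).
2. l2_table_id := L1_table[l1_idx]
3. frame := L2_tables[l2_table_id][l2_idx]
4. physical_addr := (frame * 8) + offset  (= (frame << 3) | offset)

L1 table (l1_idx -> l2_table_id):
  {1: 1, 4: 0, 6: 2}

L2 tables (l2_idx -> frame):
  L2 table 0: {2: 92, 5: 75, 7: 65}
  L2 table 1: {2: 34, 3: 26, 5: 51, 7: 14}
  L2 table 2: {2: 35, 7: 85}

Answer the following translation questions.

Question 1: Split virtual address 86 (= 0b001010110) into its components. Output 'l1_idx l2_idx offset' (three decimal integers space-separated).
vaddr = 86 = 0b001010110
  top 3 bits -> l1_idx = 1
  next 3 bits -> l2_idx = 2
  bottom 3 bits -> offset = 6

Answer: 1 2 6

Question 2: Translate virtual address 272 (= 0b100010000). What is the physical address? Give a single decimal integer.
vaddr = 272 = 0b100010000
Split: l1_idx=4, l2_idx=2, offset=0
L1[4] = 0
L2[0][2] = 92
paddr = 92 * 8 + 0 = 736

Answer: 736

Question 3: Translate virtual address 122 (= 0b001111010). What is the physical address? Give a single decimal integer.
Answer: 114

Derivation:
vaddr = 122 = 0b001111010
Split: l1_idx=1, l2_idx=7, offset=2
L1[1] = 1
L2[1][7] = 14
paddr = 14 * 8 + 2 = 114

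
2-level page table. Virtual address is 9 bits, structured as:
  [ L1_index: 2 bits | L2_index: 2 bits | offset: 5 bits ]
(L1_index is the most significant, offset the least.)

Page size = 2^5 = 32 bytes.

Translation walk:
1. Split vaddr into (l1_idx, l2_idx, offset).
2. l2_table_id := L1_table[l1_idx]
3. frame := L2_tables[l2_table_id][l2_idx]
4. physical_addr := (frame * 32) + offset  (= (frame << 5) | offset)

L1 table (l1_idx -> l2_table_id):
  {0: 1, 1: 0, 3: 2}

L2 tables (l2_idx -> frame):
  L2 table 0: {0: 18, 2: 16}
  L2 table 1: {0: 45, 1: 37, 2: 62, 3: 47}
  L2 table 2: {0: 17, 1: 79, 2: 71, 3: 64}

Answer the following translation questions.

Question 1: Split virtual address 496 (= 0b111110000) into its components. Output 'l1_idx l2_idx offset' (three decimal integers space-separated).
Answer: 3 3 16

Derivation:
vaddr = 496 = 0b111110000
  top 2 bits -> l1_idx = 3
  next 2 bits -> l2_idx = 3
  bottom 5 bits -> offset = 16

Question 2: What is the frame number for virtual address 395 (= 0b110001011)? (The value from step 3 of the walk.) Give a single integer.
Answer: 17

Derivation:
vaddr = 395: l1_idx=3, l2_idx=0
L1[3] = 2; L2[2][0] = 17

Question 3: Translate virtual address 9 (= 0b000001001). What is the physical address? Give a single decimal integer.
Answer: 1449

Derivation:
vaddr = 9 = 0b000001001
Split: l1_idx=0, l2_idx=0, offset=9
L1[0] = 1
L2[1][0] = 45
paddr = 45 * 32 + 9 = 1449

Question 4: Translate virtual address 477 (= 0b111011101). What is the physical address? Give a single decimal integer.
vaddr = 477 = 0b111011101
Split: l1_idx=3, l2_idx=2, offset=29
L1[3] = 2
L2[2][2] = 71
paddr = 71 * 32 + 29 = 2301

Answer: 2301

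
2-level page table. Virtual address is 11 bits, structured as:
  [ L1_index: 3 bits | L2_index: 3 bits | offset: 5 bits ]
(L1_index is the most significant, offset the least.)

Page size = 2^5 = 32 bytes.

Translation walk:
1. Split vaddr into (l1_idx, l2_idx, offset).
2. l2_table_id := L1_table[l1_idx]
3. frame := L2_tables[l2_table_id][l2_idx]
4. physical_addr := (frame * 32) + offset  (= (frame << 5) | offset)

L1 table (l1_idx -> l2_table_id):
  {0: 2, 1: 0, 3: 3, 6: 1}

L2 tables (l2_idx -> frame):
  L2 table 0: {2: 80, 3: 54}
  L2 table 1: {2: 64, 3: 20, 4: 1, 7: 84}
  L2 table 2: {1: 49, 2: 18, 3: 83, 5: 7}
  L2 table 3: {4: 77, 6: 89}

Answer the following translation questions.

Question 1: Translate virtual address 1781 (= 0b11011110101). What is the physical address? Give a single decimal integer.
vaddr = 1781 = 0b11011110101
Split: l1_idx=6, l2_idx=7, offset=21
L1[6] = 1
L2[1][7] = 84
paddr = 84 * 32 + 21 = 2709

Answer: 2709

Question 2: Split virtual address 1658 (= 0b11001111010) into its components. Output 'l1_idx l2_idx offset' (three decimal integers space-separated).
vaddr = 1658 = 0b11001111010
  top 3 bits -> l1_idx = 6
  next 3 bits -> l2_idx = 3
  bottom 5 bits -> offset = 26

Answer: 6 3 26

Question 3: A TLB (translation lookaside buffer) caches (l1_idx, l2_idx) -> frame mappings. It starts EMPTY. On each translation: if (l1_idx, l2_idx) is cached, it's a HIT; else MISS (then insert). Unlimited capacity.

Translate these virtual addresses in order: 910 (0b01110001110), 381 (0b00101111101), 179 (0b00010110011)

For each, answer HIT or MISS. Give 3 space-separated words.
vaddr=910: (3,4) not in TLB -> MISS, insert
vaddr=381: (1,3) not in TLB -> MISS, insert
vaddr=179: (0,5) not in TLB -> MISS, insert

Answer: MISS MISS MISS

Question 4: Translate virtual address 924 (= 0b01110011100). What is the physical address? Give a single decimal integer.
vaddr = 924 = 0b01110011100
Split: l1_idx=3, l2_idx=4, offset=28
L1[3] = 3
L2[3][4] = 77
paddr = 77 * 32 + 28 = 2492

Answer: 2492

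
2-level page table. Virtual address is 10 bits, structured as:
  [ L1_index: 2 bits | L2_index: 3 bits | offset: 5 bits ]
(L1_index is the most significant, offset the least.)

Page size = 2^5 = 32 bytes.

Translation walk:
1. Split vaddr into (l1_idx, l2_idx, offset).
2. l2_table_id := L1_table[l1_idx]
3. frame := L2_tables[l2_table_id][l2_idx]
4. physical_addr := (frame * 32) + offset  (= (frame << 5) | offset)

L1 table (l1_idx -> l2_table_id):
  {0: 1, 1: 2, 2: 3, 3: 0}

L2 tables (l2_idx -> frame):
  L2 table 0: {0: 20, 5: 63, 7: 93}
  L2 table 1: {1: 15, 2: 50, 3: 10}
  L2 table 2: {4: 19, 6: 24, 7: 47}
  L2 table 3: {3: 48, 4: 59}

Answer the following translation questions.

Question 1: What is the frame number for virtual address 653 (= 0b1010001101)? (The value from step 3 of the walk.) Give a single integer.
Answer: 59

Derivation:
vaddr = 653: l1_idx=2, l2_idx=4
L1[2] = 3; L2[3][4] = 59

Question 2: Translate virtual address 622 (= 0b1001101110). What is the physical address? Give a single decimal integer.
vaddr = 622 = 0b1001101110
Split: l1_idx=2, l2_idx=3, offset=14
L1[2] = 3
L2[3][3] = 48
paddr = 48 * 32 + 14 = 1550

Answer: 1550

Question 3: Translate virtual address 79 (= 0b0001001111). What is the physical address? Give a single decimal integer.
vaddr = 79 = 0b0001001111
Split: l1_idx=0, l2_idx=2, offset=15
L1[0] = 1
L2[1][2] = 50
paddr = 50 * 32 + 15 = 1615

Answer: 1615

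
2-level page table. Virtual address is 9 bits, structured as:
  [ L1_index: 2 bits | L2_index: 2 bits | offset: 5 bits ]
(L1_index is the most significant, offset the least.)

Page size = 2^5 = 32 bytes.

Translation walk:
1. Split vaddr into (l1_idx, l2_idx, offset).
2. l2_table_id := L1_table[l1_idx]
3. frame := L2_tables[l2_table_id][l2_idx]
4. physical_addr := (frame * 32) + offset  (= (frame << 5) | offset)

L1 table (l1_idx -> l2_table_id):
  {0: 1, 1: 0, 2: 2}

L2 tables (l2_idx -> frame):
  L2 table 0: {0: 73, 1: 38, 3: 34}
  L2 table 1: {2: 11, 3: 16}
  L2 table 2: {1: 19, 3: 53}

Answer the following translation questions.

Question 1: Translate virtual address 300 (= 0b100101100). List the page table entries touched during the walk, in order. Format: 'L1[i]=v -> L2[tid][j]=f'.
vaddr = 300 = 0b100101100
Split: l1_idx=2, l2_idx=1, offset=12

Answer: L1[2]=2 -> L2[2][1]=19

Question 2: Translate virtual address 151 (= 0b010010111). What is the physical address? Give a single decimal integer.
vaddr = 151 = 0b010010111
Split: l1_idx=1, l2_idx=0, offset=23
L1[1] = 0
L2[0][0] = 73
paddr = 73 * 32 + 23 = 2359

Answer: 2359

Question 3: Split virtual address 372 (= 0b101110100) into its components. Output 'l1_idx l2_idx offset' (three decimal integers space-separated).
Answer: 2 3 20

Derivation:
vaddr = 372 = 0b101110100
  top 2 bits -> l1_idx = 2
  next 2 bits -> l2_idx = 3
  bottom 5 bits -> offset = 20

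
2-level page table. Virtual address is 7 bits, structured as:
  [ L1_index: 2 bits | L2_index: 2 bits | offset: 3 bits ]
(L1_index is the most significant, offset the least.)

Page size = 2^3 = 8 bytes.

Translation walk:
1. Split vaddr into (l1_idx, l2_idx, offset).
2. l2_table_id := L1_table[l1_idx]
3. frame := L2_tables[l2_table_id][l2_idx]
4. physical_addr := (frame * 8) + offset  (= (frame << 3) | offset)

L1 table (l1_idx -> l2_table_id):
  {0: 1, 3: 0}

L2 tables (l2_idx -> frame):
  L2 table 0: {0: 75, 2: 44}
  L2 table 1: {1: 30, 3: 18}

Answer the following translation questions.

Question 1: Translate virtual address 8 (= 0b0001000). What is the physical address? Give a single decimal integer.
vaddr = 8 = 0b0001000
Split: l1_idx=0, l2_idx=1, offset=0
L1[0] = 1
L2[1][1] = 30
paddr = 30 * 8 + 0 = 240

Answer: 240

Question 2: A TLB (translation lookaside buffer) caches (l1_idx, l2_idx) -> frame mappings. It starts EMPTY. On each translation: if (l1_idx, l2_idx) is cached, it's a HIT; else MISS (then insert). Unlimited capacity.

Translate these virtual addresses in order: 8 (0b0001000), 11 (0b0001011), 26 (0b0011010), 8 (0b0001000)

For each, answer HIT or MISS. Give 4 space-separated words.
vaddr=8: (0,1) not in TLB -> MISS, insert
vaddr=11: (0,1) in TLB -> HIT
vaddr=26: (0,3) not in TLB -> MISS, insert
vaddr=8: (0,1) in TLB -> HIT

Answer: MISS HIT MISS HIT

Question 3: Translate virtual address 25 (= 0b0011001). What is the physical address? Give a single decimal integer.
Answer: 145

Derivation:
vaddr = 25 = 0b0011001
Split: l1_idx=0, l2_idx=3, offset=1
L1[0] = 1
L2[1][3] = 18
paddr = 18 * 8 + 1 = 145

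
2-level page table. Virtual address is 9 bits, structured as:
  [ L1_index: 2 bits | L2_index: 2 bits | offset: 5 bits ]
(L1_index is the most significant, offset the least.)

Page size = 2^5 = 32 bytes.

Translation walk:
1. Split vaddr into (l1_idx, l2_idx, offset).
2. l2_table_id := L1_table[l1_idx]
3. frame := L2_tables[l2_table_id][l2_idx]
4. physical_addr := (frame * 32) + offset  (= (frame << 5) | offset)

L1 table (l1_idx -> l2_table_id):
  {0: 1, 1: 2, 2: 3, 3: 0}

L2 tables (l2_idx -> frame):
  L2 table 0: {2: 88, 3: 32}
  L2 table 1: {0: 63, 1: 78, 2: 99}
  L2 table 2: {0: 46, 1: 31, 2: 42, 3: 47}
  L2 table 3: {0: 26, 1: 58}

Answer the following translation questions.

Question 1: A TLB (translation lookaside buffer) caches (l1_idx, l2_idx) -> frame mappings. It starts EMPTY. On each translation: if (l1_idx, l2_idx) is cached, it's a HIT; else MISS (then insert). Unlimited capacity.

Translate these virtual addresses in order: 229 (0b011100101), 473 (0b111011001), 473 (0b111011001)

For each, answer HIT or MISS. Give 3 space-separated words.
vaddr=229: (1,3) not in TLB -> MISS, insert
vaddr=473: (3,2) not in TLB -> MISS, insert
vaddr=473: (3,2) in TLB -> HIT

Answer: MISS MISS HIT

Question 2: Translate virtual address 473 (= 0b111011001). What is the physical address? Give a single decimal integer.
Answer: 2841

Derivation:
vaddr = 473 = 0b111011001
Split: l1_idx=3, l2_idx=2, offset=25
L1[3] = 0
L2[0][2] = 88
paddr = 88 * 32 + 25 = 2841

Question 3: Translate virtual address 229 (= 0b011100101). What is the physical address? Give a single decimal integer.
Answer: 1509

Derivation:
vaddr = 229 = 0b011100101
Split: l1_idx=1, l2_idx=3, offset=5
L1[1] = 2
L2[2][3] = 47
paddr = 47 * 32 + 5 = 1509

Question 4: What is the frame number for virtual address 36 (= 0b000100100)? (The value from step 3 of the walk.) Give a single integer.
Answer: 78

Derivation:
vaddr = 36: l1_idx=0, l2_idx=1
L1[0] = 1; L2[1][1] = 78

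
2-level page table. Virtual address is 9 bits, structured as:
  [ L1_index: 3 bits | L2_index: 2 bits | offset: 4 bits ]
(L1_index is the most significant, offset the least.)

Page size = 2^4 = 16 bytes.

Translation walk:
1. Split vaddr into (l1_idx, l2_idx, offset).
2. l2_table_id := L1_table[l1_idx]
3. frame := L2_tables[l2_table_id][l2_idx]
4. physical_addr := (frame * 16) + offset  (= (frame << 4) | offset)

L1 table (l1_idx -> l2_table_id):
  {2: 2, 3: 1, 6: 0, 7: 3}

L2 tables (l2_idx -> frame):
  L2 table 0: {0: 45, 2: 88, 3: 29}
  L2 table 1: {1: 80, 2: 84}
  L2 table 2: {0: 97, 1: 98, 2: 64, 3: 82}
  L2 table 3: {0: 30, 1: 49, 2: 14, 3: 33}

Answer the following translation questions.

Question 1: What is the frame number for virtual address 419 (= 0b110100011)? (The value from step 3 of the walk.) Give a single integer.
Answer: 88

Derivation:
vaddr = 419: l1_idx=6, l2_idx=2
L1[6] = 0; L2[0][2] = 88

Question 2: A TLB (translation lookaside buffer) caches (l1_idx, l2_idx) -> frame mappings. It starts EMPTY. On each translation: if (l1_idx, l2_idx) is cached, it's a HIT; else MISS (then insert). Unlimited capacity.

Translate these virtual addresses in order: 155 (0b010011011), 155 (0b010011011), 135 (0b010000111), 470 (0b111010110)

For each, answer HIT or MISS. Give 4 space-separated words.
Answer: MISS HIT MISS MISS

Derivation:
vaddr=155: (2,1) not in TLB -> MISS, insert
vaddr=155: (2,1) in TLB -> HIT
vaddr=135: (2,0) not in TLB -> MISS, insert
vaddr=470: (7,1) not in TLB -> MISS, insert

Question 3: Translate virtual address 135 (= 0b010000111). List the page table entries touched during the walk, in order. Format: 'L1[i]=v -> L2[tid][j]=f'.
Answer: L1[2]=2 -> L2[2][0]=97

Derivation:
vaddr = 135 = 0b010000111
Split: l1_idx=2, l2_idx=0, offset=7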